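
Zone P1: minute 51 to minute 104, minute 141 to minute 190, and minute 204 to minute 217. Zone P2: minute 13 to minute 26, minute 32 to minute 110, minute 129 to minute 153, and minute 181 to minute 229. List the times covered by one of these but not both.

A but not B: minute 153 to minute 181.
B but not A: minute 13 to minute 26, minute 32 to minute 51, minute 104 to minute 110, minute 129 to minute 141, minute 190 to minute 204, minute 217 to minute 229.
Combining gives A △ B.

minute 13 to minute 26, minute 32 to minute 51, minute 104 to minute 110, minute 129 to minute 141, minute 153 to minute 181, minute 190 to minute 204, minute 217 to minute 229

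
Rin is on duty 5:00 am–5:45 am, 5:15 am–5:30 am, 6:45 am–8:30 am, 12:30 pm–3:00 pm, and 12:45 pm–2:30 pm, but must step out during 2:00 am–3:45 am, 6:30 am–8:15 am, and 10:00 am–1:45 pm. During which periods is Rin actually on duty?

Merge the first list: 5:00 am–5:45 am, 6:45 am–8:30 am, 12:30 pm–3:00 pm.
5:00 am–5:45 am: no B overlap → unchanged.
6:45 am–8:30 am minus B → 8:15 am–8:30 am.
12:30 pm–3:00 pm minus B → 1:45 pm–3:00 pm.

5:00 am–5:45 am, 8:15 am–8:30 am, 1:45 pm–3:00 pm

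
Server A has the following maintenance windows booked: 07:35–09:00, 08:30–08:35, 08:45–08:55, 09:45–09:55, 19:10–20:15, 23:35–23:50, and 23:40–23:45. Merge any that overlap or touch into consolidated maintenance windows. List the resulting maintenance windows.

07:35–09:00, 09:45–09:55, 19:10–20:15, 23:35–23:50

08:30–08:35 overlaps/touches 07:35–09:00 → extend to 07:35–09:00.
08:45–08:55 overlaps/touches 07:35–09:00 → extend to 07:35–09:00.
09:45–09:55 is disjoint → start new block.
19:10–20:15 is disjoint → start new block.
23:35–23:50 is disjoint → start new block.
23:40–23:45 overlaps/touches 23:35–23:50 → extend to 23:35–23:50.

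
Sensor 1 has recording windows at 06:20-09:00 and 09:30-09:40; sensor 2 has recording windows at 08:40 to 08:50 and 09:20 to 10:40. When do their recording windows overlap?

06:20–09:00 meets the second set on 08:40–08:50.
09:30–09:40 meets the second set on 09:30–09:40.

08:40–08:50, 09:30–09:40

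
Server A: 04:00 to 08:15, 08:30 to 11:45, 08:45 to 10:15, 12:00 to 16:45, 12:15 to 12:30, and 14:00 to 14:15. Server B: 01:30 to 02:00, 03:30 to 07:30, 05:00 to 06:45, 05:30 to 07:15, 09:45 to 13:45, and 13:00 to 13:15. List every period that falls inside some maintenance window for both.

04:00-07:30, 09:45-11:45, 12:00-13:45

Merge the first list: 04:00-08:15, 08:30-11:45, 12:00-16:45.
Merge the second list: 01:30-02:00, 03:30-07:30, 09:45-13:45.
04:00-08:15 ∩ B → 04:00-07:30.
08:30-11:45 ∩ B → 09:45-11:45.
12:00-16:45 ∩ B → 12:00-13:45.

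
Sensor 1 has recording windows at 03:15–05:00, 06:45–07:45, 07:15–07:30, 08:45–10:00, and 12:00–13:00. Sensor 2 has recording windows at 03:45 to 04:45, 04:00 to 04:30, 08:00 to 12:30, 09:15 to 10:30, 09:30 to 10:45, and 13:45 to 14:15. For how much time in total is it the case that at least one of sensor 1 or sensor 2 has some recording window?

8 h 15 min

First set merges to 03:15–05:00, 06:45–07:45, 08:45–10:00, 12:00–13:00.
Second set merges to 03:45–04:45, 08:00–12:30, 13:45–14:15.
A ∪ B = 03:15–05:00, 06:45–07:45, 08:00–13:00, 13:45–14:15.
Total: 1 h 45 min + 1 h + 5 h + 30 min = 8 h 15 min.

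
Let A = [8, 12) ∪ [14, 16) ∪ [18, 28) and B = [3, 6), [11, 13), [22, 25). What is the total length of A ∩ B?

4

A ∩ B = [11, 12), [22, 25).
Total: 1 + 3 = 4.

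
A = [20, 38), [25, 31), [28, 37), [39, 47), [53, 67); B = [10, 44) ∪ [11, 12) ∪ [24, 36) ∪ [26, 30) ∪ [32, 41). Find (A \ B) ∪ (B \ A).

Merge the first list: [20, 38), [39, 47), [53, 67).
Merge the second list: [10, 44).
A \ B = [44, 47), [53, 67).
B \ A = [10, 20), [38, 39).
Union of the two gives the symmetric difference.

[10, 20) ∪ [38, 39) ∪ [44, 47) ∪ [53, 67)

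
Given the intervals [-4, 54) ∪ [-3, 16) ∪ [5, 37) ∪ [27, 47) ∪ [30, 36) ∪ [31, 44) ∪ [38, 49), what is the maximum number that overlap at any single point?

5

Walk the sorted start/end points keeping a running depth.
The depth first hits 5 at 31.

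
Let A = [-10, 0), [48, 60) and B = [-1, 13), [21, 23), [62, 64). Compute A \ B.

[-10, -1) ∪ [48, 60)

[-10, 0) minus B → [-10, -1).
[48, 60): no B overlap → unchanged.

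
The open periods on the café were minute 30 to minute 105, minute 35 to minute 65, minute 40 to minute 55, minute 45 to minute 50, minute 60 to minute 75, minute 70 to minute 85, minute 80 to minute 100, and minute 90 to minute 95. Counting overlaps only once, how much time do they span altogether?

75 minutes

Merged: minute 30 to minute 105.
Length: 75 minutes.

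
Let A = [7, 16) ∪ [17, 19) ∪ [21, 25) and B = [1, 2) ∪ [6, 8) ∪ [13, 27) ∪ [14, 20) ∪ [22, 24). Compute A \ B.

Second set merges to [1, 2), [6, 8), [13, 27).
[7, 16) \ B = [8, 13).
[17, 19): entirely removed.
[21, 25): entirely removed.

[8, 13)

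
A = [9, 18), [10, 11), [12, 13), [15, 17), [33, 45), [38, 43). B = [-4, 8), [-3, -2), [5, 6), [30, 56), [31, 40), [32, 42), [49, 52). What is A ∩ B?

[33, 45)

A, merged: [9, 18), [33, 45).
B, merged: [-4, 8), [30, 56).
[9, 18): no overlap with the second set.
[33, 45) meets the second set on [33, 45).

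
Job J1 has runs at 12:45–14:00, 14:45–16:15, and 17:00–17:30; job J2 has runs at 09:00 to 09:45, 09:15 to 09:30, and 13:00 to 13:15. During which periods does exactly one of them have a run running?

09:00–09:45, 12:45–13:00, 13:15–14:00, 14:45–16:15, 17:00–17:30

Second set merges to 09:00–09:45, 13:00–13:15.
A but not B: 12:45–13:00, 13:15–14:00, 14:45–16:15, 17:00–17:30.
B but not A: 09:00–09:45.
Combining gives A △ B.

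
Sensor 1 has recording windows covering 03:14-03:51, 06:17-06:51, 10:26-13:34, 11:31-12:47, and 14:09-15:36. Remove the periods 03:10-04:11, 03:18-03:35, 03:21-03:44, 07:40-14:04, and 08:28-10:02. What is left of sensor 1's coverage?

First set merges to 03:14–03:51, 06:17–06:51, 10:26–13:34, 14:09–15:36.
Second set merges to 03:10–04:11, 07:40–14:04.
03:14–03:51 lies entirely inside B → drops out.
06:17–06:51 is untouched.
10:26–13:34 lies entirely inside B → drops out.
14:09–15:36 is untouched.

06:17–06:51, 14:09–15:36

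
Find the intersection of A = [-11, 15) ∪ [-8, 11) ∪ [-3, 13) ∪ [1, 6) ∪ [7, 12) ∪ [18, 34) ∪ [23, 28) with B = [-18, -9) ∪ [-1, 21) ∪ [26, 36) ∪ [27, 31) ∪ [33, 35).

[-11, -9) ∪ [-1, 15) ∪ [18, 21) ∪ [26, 34)

A, merged: [-11, 15), [18, 34).
B, merged: [-18, -9), [-1, 21), [26, 36).
[-11, 15) overlaps B on [-11, -9), [-1, 15).
[18, 34) overlaps B on [18, 21), [26, 34).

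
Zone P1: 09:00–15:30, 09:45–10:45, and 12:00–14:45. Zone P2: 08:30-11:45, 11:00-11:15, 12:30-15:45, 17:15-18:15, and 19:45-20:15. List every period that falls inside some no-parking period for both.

09:00–11:45, 12:30–15:30

Merge the first list: 09:00–15:30.
Merge the second list: 08:30–11:45, 12:30–15:45, 17:15–18:15, 19:45–20:15.
09:00–15:30 ∩ B → 09:00–11:45, 12:30–15:30.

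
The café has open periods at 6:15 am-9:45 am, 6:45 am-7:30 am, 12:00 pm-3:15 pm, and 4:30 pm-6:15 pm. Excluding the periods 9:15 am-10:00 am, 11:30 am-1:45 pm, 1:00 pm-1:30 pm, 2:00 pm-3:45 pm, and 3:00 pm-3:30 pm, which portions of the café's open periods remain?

First set merges to 6:15 am–9:45 am, 12:00 pm–3:15 pm, 4:30 pm–6:15 pm.
Second set merges to 9:15 am–10:00 am, 11:30 am–1:45 pm, 2:00 pm–3:45 pm.
6:15 am–9:45 am with B removed leaves 6:15 am–9:15 am.
12:00 pm–3:15 pm with B removed leaves 1:45 pm–2:00 pm.
4:30 pm–6:15 pm is untouched.

6:15 am–9:15 am, 1:45 pm–2:00 pm, 4:30 pm–6:15 pm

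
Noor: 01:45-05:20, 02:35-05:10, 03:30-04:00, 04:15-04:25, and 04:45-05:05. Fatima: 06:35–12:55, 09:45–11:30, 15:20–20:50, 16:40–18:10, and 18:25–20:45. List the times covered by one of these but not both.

First set merges to 01:45-05:20.
Second set merges to 06:35-12:55, 15:20-20:50.
A but not B: 01:45-05:20.
B but not A: 06:35-12:55, 15:20-20:50.
Combining gives A △ B.

01:45-05:20, 06:35-12:55, 15:20-20:50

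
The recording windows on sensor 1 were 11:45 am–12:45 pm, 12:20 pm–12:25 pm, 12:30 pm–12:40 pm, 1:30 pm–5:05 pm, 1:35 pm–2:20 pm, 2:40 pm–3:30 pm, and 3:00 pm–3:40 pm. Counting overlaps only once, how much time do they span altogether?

Merged: 11:45 am–12:45 pm, 1:30 pm–5:05 pm.
Lengths: 1 h + 3 h 35 min = 4 h 35 min.

4 h 35 min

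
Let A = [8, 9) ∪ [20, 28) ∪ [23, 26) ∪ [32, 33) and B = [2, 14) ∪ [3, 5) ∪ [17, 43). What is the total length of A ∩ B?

10

Merge the first list: [8, 9), [20, 28), [32, 33).
Merge the second list: [2, 14), [17, 43).
A ∩ B = [8, 9), [20, 28), [32, 33).
Total: 1 + 8 + 1 = 10.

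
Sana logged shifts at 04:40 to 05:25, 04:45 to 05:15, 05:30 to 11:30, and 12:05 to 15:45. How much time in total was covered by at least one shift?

Merged: 04:40–05:25, 05:30–11:30, 12:05–15:45.
Lengths: 45 min + 6 h + 3 h 40 min = 10 h 25 min.

10 h 25 min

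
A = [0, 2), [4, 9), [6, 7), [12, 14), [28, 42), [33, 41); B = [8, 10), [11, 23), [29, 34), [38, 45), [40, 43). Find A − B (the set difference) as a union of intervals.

[0, 2) ∪ [4, 8) ∪ [28, 29) ∪ [34, 38)

Merge the first list: [0, 2), [4, 9), [12, 14), [28, 42).
Merge the second list: [8, 10), [11, 23), [29, 34), [38, 45).
[0, 2): nothing removed.
[4, 9) \ B = [4, 8).
[12, 14): entirely removed.
[28, 42) \ B = [28, 29), [34, 38).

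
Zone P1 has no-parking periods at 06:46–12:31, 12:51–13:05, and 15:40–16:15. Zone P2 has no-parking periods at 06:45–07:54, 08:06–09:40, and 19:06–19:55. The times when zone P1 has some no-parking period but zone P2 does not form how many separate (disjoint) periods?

4

A \ B = 07:54–08:06, 09:40–12:31, 12:51–13:05, 15:40–16:15.
That is 4 disjoint pieces.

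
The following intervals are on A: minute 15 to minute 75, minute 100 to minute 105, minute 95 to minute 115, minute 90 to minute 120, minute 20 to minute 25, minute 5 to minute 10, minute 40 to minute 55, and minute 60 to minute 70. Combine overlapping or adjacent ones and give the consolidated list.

minute 5 to minute 10, minute 15 to minute 75, minute 90 to minute 120

Sort by start: minute 5 to minute 10, minute 15 to minute 75, minute 20 to minute 25, minute 40 to minute 55, minute 60 to minute 70, minute 90 to minute 120, minute 95 to minute 115, minute 100 to minute 105.
minute 15 to minute 75 is disjoint → start new block.
minute 20 to minute 25 overlaps/touches minute 15 to minute 75 → extend to minute 15 to minute 75.
minute 40 to minute 55 overlaps/touches minute 15 to minute 75 → extend to minute 15 to minute 75.
minute 60 to minute 70 overlaps/touches minute 15 to minute 75 → extend to minute 15 to minute 75.
minute 90 to minute 120 is disjoint → start new block.
minute 95 to minute 115 overlaps/touches minute 90 to minute 120 → extend to minute 90 to minute 120.
minute 100 to minute 105 overlaps/touches minute 90 to minute 120 → extend to minute 90 to minute 120.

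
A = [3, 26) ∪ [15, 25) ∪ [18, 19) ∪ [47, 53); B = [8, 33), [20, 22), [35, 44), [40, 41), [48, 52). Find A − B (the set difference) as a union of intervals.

[3, 8) ∪ [47, 48) ∪ [52, 53)

A, merged: [3, 26), [47, 53).
B, merged: [8, 33), [35, 44), [48, 52).
[3, 26) with B removed leaves [3, 8).
[47, 53) with B removed leaves [47, 48), [52, 53).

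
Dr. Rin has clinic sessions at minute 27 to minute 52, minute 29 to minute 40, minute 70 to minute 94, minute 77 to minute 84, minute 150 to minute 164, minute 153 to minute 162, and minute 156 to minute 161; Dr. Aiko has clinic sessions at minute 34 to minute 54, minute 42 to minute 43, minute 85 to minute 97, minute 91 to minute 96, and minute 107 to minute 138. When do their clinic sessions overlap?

First set merges to minute 27 to minute 52, minute 70 to minute 94, minute 150 to minute 164.
Second set merges to minute 34 to minute 54, minute 85 to minute 97, minute 107 to minute 138.
minute 27 to minute 52 overlaps B on minute 34 to minute 52.
minute 70 to minute 94 overlaps B on minute 85 to minute 94.
minute 150 to minute 164 falls entirely outside B.

minute 34 to minute 52, minute 85 to minute 94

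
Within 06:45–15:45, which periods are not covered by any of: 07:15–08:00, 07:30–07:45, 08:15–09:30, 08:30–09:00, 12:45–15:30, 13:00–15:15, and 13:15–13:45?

06:45–07:15, 08:00–08:15, 09:30–12:45, 15:30–15:45

After merging, the occupied span is 07:15–08:00, 08:15–09:30, 12:45–15:30.
Gaps within 06:45–15:45: 06:45–07:15, 08:00–08:15, 09:30–12:45, 15:30–15:45.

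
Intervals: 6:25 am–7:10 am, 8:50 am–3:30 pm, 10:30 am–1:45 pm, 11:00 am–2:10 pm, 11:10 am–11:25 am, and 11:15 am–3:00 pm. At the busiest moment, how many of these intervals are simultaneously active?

5

Walk the sorted start/end points keeping a running depth.
The depth first hits 5 at 11:15 am.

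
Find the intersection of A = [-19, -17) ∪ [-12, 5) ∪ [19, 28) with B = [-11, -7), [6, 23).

[-19, -17): no overlap with the second set.
[-12, 5) meets the second set on [-11, -7).
[19, 28) meets the second set on [19, 23).

[-11, -7) ∪ [19, 23)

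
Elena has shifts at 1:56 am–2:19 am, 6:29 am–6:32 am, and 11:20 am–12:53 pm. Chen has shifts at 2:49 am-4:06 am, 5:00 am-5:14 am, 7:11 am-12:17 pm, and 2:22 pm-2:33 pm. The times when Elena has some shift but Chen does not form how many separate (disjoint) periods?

3

A \ B = 1:56 am-2:19 am, 6:29 am-6:32 am, 12:17 pm-12:53 pm.
That is 3 disjoint pieces.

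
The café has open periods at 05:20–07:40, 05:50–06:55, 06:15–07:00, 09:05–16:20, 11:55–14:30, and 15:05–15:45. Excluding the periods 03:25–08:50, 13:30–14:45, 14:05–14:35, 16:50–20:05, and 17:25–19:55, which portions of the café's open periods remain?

09:05–13:30, 14:45–16:20

Merge the first list: 05:20–07:40, 09:05–16:20.
Merge the second list: 03:25–08:50, 13:30–14:45, 16:50–20:05.
05:20–07:40: entirely removed.
09:05–16:20 \ B = 09:05–13:30, 14:45–16:20.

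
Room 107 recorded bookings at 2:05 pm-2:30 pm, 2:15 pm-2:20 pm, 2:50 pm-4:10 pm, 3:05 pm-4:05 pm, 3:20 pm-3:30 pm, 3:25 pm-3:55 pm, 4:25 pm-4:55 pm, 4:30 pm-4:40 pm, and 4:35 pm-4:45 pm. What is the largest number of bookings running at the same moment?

4

At 3:25 pm, 4 of the intervals are simultaneously active.
No point has more.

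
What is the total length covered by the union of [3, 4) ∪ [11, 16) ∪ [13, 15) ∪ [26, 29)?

9

Merged: [3, 4), [11, 16), [26, 29).
Lengths: 1 + 5 + 3 = 9.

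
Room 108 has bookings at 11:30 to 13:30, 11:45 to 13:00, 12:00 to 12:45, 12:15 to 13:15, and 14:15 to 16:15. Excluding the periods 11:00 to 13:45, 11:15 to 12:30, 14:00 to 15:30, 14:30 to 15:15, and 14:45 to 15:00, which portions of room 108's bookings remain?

A, merged: 11:30–13:30, 14:15–16:15.
B, merged: 11:00–13:45, 14:00–15:30.
11:30–13:30: entirely removed.
14:15–16:15 \ B = 15:30–16:15.

15:30–16:15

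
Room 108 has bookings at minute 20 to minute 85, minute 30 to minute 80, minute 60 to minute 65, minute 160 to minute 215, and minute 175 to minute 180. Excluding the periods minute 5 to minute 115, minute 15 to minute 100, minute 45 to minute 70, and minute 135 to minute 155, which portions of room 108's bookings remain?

minute 160 to minute 215

First set merges to minute 20 to minute 85, minute 160 to minute 215.
Second set merges to minute 5 to minute 115, minute 135 to minute 155.
minute 20 to minute 85: entirely removed.
minute 160 to minute 215: nothing removed.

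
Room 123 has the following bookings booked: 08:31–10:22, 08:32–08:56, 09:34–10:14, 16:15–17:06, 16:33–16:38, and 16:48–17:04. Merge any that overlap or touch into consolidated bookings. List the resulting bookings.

08:32–08:56 overlaps/touches 08:31–10:22 → extend to 08:31–10:22.
09:34–10:14 overlaps/touches 08:31–10:22 → extend to 08:31–10:22.
16:15–17:06 is disjoint → start new block.
16:33–16:38 overlaps/touches 16:15–17:06 → extend to 16:15–17:06.
16:48–17:04 overlaps/touches 16:15–17:06 → extend to 16:15–17:06.

08:31–10:22, 16:15–17:06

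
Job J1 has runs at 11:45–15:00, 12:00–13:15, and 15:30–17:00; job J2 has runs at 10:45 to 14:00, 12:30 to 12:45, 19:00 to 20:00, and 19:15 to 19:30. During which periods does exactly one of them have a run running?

10:45–11:45, 14:00–15:00, 15:30–17:00, 19:00–20:00

A, merged: 11:45–15:00, 15:30–17:00.
B, merged: 10:45–14:00, 19:00–20:00.
Only in the first: 14:00–15:00, 15:30–17:00.
Only in the second: 10:45–11:45, 19:00–20:00.
Together these are the periods covered by exactly one.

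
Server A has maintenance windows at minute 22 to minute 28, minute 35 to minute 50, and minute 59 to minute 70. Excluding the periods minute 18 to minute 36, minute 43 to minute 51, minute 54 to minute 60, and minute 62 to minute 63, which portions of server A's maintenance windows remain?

minute 36 to minute 43, minute 60 to minute 62, minute 63 to minute 70

minute 22 to minute 28: fully covered by B → removed.
minute 35 to minute 50 minus B → minute 36 to minute 43.
minute 59 to minute 70 minus B → minute 60 to minute 62, minute 63 to minute 70.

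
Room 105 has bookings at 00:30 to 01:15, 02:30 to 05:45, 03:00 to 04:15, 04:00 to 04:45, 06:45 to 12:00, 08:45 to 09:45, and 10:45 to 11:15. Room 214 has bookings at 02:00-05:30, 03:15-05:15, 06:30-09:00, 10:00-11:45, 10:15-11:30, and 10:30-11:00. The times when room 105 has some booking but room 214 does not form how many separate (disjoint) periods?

A, merged: 00:30–01:15, 02:30–05:45, 06:45–12:00.
B, merged: 02:00–05:30, 06:30–09:00, 10:00–11:45.
A \ B = 00:30–01:15, 05:30–05:45, 09:00–10:00, 11:45–12:00.
That is 4 disjoint pieces.

4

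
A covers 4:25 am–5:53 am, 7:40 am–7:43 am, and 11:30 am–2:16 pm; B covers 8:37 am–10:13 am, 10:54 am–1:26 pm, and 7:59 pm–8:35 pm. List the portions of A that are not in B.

4:25 am-5:53 am: nothing removed.
7:40 am-7:43 am: nothing removed.
11:30 am-2:16 pm \ B = 1:26 pm-2:16 pm.

4:25 am-5:53 am, 7:40 am-7:43 am, 1:26 pm-2:16 pm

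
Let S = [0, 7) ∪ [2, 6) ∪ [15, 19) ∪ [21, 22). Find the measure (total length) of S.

12

Merged: [0, 7), [15, 19), [21, 22).
Lengths: 7 + 4 + 1 = 12.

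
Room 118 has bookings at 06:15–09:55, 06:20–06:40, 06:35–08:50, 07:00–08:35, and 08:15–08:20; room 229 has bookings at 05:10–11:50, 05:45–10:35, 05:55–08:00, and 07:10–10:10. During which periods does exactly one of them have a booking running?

Merge the first list: 06:15–09:55.
Merge the second list: 05:10–11:50.
A but not B: none.
B but not A: 05:10–06:15, 09:55–11:50.
Combining gives A △ B.

05:10–06:15, 09:55–11:50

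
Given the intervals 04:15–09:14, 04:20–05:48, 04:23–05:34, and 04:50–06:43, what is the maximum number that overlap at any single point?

4

At 04:50, 4 of the intervals are simultaneously active.
No point has more.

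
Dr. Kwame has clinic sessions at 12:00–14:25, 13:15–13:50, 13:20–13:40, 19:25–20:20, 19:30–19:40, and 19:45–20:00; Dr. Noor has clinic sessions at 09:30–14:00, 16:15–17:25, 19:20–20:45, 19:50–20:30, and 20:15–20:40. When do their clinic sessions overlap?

Merge the first list: 12:00–14:25, 19:25–20:20.
Merge the second list: 09:30–14:00, 16:15–17:25, 19:20–20:45.
12:00–14:25 overlaps B on 12:00–14:00.
19:25–20:20 overlaps B on 19:25–20:20.

12:00–14:00, 19:25–20:20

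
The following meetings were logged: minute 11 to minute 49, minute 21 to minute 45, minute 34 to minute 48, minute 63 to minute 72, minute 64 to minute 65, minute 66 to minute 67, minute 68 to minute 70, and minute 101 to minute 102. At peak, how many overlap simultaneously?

3

Sweep endpoints in order; track running count of active intervals.
Peak of 3 reached at minute 34.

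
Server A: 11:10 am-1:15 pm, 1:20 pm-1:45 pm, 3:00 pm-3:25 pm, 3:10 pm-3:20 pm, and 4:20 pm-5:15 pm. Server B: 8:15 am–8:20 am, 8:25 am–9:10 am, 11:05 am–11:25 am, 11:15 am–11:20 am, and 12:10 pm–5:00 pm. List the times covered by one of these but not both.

First set merges to 11:10 am–1:15 pm, 1:20 pm–1:45 pm, 3:00 pm–3:25 pm, 4:20 pm–5:15 pm.
Second set merges to 8:15 am–8:20 am, 8:25 am–9:10 am, 11:05 am–11:25 am, 12:10 pm–5:00 pm.
A \ B = 11:25 am–12:10 pm, 5:00 pm–5:15 pm.
B \ A = 8:15 am–8:20 am, 8:25 am–9:10 am, 11:05 am–11:10 am, 1:15 pm–1:20 pm, 1:45 pm–3:00 pm, 3:25 pm–4:20 pm.
Union of the two gives the symmetric difference.

8:15 am–8:20 am, 8:25 am–9:10 am, 11:05 am–11:10 am, 11:25 am–12:10 pm, 1:15 pm–1:20 pm, 1:45 pm–3:00 pm, 3:25 pm–4:20 pm, 5:00 pm–5:15 pm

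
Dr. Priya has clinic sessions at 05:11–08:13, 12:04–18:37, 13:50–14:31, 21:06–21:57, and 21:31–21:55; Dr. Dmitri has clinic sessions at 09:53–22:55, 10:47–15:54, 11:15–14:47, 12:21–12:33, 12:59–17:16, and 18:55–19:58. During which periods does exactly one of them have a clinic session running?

A, merged: 05:11–08:13, 12:04–18:37, 21:06–21:57.
B, merged: 09:53–22:55.
A but not B: 05:11–08:13.
B but not A: 09:53–12:04, 18:37–21:06, 21:57–22:55.
Combining gives A △ B.

05:11–08:13, 09:53–12:04, 18:37–21:06, 21:57–22:55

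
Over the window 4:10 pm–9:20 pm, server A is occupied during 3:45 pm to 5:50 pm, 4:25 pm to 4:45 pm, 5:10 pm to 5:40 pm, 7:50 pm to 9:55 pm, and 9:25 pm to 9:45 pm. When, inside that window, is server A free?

5:50 pm-7:50 pm

After merging, the occupied span is 3:45 pm-5:50 pm, 7:50 pm-9:55 pm.
Uncovered inside 4:10 pm-9:20 pm: 5:50 pm-7:50 pm.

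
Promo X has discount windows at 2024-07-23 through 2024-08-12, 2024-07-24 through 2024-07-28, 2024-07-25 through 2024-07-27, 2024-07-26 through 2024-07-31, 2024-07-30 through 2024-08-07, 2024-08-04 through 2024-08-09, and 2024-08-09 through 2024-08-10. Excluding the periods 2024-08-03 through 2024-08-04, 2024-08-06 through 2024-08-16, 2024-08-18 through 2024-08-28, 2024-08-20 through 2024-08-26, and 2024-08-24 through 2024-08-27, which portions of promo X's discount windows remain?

Merge the first list: 2024-07-23 through 2024-08-12.
Merge the second list: 2024-08-03 through 2024-08-04, 2024-08-06 through 2024-08-16, 2024-08-18 through 2024-08-28.
2024-07-23 through 2024-08-12 \ B = 2024-07-23 through 2024-08-02, 2024-08-05 through 2024-08-05.

2024-07-23 through 2024-08-02, 2024-08-05 through 2024-08-05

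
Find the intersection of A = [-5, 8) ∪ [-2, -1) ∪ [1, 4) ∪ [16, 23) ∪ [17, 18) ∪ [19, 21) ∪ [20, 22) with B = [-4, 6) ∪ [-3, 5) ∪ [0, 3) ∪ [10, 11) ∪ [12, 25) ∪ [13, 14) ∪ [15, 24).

[-4, 6) ∪ [16, 23)

First set merges to [-5, 8), [16, 23).
Second set merges to [-4, 6), [10, 11), [12, 25).
[-5, 8) ∩ B → [-4, 6).
[16, 23) ∩ B → [16, 23).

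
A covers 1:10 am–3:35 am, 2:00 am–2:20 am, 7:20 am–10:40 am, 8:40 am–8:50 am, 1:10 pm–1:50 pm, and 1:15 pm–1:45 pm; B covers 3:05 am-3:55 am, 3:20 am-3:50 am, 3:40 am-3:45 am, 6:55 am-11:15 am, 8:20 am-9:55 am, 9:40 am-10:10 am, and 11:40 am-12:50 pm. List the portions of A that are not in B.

1:10 am–3:05 am, 1:10 pm–1:50 pm

Merge the first list: 1:10 am–3:35 am, 7:20 am–10:40 am, 1:10 pm–1:50 pm.
Merge the second list: 3:05 am–3:55 am, 6:55 am–11:15 am, 11:40 am–12:50 pm.
1:10 am–3:35 am \ B = 1:10 am–3:05 am.
7:20 am–10:40 am: entirely removed.
1:10 pm–1:50 pm: nothing removed.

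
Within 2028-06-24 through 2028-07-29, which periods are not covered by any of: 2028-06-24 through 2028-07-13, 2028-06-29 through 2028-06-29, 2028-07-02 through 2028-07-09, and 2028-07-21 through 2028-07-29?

2028-07-14 through 2028-07-20

Covered (merged): 2028-06-24 through 2028-07-13, 2028-07-21 through 2028-07-29.
Uncovered inside 2028-06-24 through 2028-07-29: 2028-07-14 through 2028-07-20.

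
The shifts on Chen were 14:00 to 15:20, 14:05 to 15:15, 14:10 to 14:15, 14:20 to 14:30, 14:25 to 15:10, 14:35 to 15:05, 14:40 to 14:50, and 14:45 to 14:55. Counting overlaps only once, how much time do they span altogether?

1 h 20 min

Merged: 14:00–15:20.
Length: 1 h 20 min.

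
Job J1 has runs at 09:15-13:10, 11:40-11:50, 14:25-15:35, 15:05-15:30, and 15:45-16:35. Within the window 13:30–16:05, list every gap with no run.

After merging, the occupied span is 09:15-13:10, 14:25-15:35, 15:45-16:35.
Gaps within 13:30-16:05: 13:30-14:25, 15:35-15:45.

13:30-14:25, 15:35-15:45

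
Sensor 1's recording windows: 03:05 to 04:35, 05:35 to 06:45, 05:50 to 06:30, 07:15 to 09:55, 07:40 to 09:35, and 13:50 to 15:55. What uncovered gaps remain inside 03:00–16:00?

After merging, the occupied span is 03:05-04:35, 05:35-06:45, 07:15-09:55, 13:50-15:55.
Uncovered inside 03:00-16:00: 03:00-03:05, 04:35-05:35, 06:45-07:15, 09:55-13:50, 15:55-16:00.

03:00-03:05, 04:35-05:35, 06:45-07:15, 09:55-13:50, 15:55-16:00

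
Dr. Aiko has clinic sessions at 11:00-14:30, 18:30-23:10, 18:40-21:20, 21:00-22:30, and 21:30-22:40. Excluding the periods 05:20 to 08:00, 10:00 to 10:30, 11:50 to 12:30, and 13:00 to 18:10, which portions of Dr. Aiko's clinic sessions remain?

First set merges to 11:00–14:30, 18:30–23:10.
11:00–14:30 \ B = 11:00–11:50, 12:30–13:00.
18:30–23:10: nothing removed.

11:00–11:50, 12:30–13:00, 18:30–23:10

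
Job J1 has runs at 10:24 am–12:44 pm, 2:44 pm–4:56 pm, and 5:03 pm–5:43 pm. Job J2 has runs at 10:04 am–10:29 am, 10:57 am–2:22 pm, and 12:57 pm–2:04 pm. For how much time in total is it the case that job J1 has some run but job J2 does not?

3 h 20 min

Merge the second list: 10:04 am–10:29 am, 10:57 am–2:22 pm.
A \ B = 10:29 am–10:57 am, 2:44 pm–4:56 pm, 5:03 pm–5:43 pm.
Total: 28 min + 2 h 12 min + 40 min = 3 h 20 min.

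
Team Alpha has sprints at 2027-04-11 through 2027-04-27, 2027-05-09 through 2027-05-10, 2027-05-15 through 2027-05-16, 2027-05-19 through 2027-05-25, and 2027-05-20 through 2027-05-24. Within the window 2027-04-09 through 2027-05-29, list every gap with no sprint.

2027-04-09 through 2027-04-10, 2027-04-28 through 2027-05-08, 2027-05-11 through 2027-05-14, 2027-05-17 through 2027-05-18, 2027-05-26 through 2027-05-29

The merged coverage is 2027-04-11 through 2027-04-27, 2027-05-09 through 2027-05-10, 2027-05-15 through 2027-05-16, 2027-05-19 through 2027-05-25.
Gaps within 2027-04-09 through 2027-05-29: 2027-04-09 through 2027-04-10, 2027-04-28 through 2027-05-08, 2027-05-11 through 2027-05-14, 2027-05-17 through 2027-05-18, 2027-05-26 through 2027-05-29.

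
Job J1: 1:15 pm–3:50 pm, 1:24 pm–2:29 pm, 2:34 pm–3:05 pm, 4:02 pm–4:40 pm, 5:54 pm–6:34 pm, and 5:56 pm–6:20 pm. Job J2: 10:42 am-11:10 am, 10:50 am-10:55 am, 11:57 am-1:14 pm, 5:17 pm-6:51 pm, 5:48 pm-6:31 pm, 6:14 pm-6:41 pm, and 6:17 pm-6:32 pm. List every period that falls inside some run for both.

A, merged: 1:15 pm–3:50 pm, 4:02 pm–4:40 pm, 5:54 pm–6:34 pm.
B, merged: 10:42 am–11:10 am, 11:57 am–1:14 pm, 5:17 pm–6:51 pm.
1:15 pm–3:50 pm meets no B interval.
4:02 pm–4:40 pm meets no B interval.
5:54 pm–6:34 pm ∩ B → 5:54 pm–6:34 pm.

5:54 pm–6:34 pm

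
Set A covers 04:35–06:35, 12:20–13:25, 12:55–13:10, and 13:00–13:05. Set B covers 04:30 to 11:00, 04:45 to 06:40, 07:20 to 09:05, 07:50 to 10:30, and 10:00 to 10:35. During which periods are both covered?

Merge the first list: 04:35-06:35, 12:20-13:25.
Merge the second list: 04:30-11:00.
04:35-06:35 ∩ B → 04:35-06:35.
12:20-13:25 meets no B interval.

04:35-06:35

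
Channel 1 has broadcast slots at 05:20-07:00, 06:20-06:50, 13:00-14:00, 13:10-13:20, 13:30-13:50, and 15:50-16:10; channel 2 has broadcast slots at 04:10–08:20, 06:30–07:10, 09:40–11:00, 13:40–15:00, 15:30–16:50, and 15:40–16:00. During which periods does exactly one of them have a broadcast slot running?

04:10–05:20, 07:00–08:20, 09:40–11:00, 13:00–13:40, 14:00–15:00, 15:30–15:50, 16:10–16:50

First set merges to 05:20–07:00, 13:00–14:00, 15:50–16:10.
Second set merges to 04:10–08:20, 09:40–11:00, 13:40–15:00, 15:30–16:50.
Only in the first: 13:00–13:40.
Only in the second: 04:10–05:20, 07:00–08:20, 09:40–11:00, 14:00–15:00, 15:30–15:50, 16:10–16:50.
Together these are the periods covered by exactly one.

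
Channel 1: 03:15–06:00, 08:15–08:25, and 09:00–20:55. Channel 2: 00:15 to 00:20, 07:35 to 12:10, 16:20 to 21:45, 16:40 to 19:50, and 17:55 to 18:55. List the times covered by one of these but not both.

Second set merges to 00:15-00:20, 07:35-12:10, 16:20-21:45.
A \ B = 03:15-06:00, 12:10-16:20.
B \ A = 00:15-00:20, 07:35-08:15, 08:25-09:00, 20:55-21:45.
Union of the two gives the symmetric difference.

00:15-00:20, 03:15-06:00, 07:35-08:15, 08:25-09:00, 12:10-16:20, 20:55-21:45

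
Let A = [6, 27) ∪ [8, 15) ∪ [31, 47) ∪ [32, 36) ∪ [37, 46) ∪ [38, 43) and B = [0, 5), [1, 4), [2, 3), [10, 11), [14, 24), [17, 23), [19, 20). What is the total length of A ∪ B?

42

First set merges to [6, 27), [31, 47).
Second set merges to [0, 5), [10, 11), [14, 24).
A ∪ B = [0, 5), [6, 27), [31, 47).
Total: 5 + 21 + 16 = 42.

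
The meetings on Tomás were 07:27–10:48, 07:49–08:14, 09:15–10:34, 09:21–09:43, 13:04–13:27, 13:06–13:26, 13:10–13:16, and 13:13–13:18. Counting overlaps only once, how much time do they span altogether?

3 h 44 min

Merged: 07:27-10:48, 13:04-13:27.
Lengths: 3 h 21 min + 23 min = 3 h 44 min.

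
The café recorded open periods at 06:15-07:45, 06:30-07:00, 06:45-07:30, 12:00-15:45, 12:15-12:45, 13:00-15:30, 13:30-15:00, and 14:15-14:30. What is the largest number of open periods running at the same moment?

4

Walk the sorted start/end points keeping a running depth.
The depth first hits 4 at 14:15.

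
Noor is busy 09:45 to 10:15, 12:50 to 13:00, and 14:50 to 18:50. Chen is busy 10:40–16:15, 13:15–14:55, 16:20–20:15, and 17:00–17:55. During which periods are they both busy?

12:50-13:00, 14:50-16:15, 16:20-18:50

Second set merges to 10:40-16:15, 16:20-20:15.
09:45-10:15 meets no B interval.
12:50-13:00 ∩ B → 12:50-13:00.
14:50-18:50 ∩ B → 14:50-16:15, 16:20-18:50.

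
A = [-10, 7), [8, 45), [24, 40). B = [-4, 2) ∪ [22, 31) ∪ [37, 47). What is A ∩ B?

[-4, 2) ∪ [22, 31) ∪ [37, 45)

Merge the first list: [-10, 7), [8, 45).
[-10, 7) ∩ B → [-4, 2).
[8, 45) ∩ B → [22, 31), [37, 45).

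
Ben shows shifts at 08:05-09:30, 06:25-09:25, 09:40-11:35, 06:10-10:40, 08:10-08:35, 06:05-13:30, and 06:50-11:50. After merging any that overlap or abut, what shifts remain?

06:05–13:30

Sort by start: 06:05–13:30, 06:10–10:40, 06:25–09:25, 06:50–11:50, 08:05–09:30, 08:10–08:35, 09:40–11:35.
06:10–10:40 overlaps/touches 06:05–13:30 → extend to 06:05–13:30.
06:25–09:25 overlaps/touches 06:05–13:30 → extend to 06:05–13:30.
06:50–11:50 overlaps/touches 06:05–13:30 → extend to 06:05–13:30.
08:05–09:30 overlaps/touches 06:05–13:30 → extend to 06:05–13:30.
08:10–08:35 overlaps/touches 06:05–13:30 → extend to 06:05–13:30.
09:40–11:35 overlaps/touches 06:05–13:30 → extend to 06:05–13:30.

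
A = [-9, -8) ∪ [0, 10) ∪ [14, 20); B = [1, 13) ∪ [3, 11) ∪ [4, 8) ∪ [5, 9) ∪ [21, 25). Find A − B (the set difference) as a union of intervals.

Merge the second list: [1, 13), [21, 25).
[-9, -8): no B overlap → unchanged.
[0, 10) minus B → [0, 1).
[14, 20): no B overlap → unchanged.

[-9, -8) ∪ [0, 1) ∪ [14, 20)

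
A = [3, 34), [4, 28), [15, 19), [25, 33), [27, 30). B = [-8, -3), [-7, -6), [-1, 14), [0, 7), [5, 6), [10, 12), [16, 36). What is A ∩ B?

Merge the first list: [3, 34).
Merge the second list: [-8, -3), [-1, 14), [16, 36).
[3, 34) meets the second set on [3, 14), [16, 34).

[3, 14) ∪ [16, 34)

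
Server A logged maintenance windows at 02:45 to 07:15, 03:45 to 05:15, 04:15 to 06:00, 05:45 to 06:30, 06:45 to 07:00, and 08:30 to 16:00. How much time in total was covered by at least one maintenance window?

12 h

Merged: 02:45–07:15, 08:30–16:00.
Lengths: 4 h 30 min + 7 h 30 min = 12 h.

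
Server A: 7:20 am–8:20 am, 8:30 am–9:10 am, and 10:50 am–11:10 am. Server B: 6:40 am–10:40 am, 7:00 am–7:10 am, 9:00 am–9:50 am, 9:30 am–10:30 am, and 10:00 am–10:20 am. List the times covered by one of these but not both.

6:40 am-7:20 am, 8:20 am-8:30 am, 9:10 am-10:40 am, 10:50 am-11:10 am

Second set merges to 6:40 am-10:40 am.
Only in the first: 10:50 am-11:10 am.
Only in the second: 6:40 am-7:20 am, 8:20 am-8:30 am, 9:10 am-10:40 am.
Together these are the periods covered by exactly one.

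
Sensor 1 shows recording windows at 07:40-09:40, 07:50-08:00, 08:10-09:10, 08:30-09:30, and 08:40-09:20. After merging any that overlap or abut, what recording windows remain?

07:40-09:40

07:50-08:00 overlaps/touches 07:40-09:40 → extend to 07:40-09:40.
08:10-09:10 overlaps/touches 07:40-09:40 → extend to 07:40-09:40.
08:30-09:30 overlaps/touches 07:40-09:40 → extend to 07:40-09:40.
08:40-09:20 overlaps/touches 07:40-09:40 → extend to 07:40-09:40.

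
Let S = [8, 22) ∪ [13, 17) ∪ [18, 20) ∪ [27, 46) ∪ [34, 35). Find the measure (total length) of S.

33

Merged: [8, 22), [27, 46).
Lengths: 14 + 19 = 33.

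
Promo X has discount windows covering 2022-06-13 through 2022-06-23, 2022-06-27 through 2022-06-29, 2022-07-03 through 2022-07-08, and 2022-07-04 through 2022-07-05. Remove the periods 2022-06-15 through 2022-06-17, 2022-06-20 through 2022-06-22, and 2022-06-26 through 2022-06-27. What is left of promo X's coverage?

2022-06-13 through 2022-06-14, 2022-06-18 through 2022-06-19, 2022-06-23 through 2022-06-23, 2022-06-28 through 2022-06-29, 2022-07-03 through 2022-07-08

A, merged: 2022-06-13 through 2022-06-23, 2022-06-27 through 2022-06-29, 2022-07-03 through 2022-07-08.
2022-06-13 through 2022-06-23 \ B = 2022-06-13 through 2022-06-14, 2022-06-18 through 2022-06-19, 2022-06-23 through 2022-06-23.
2022-06-27 through 2022-06-29 \ B = 2022-06-28 through 2022-06-29.
2022-07-03 through 2022-07-08: nothing removed.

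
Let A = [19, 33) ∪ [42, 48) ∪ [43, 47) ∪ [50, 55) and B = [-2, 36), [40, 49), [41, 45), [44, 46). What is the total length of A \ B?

Merge the first list: [19, 33), [42, 48), [50, 55).
Merge the second list: [-2, 36), [40, 49).
A \ B = [50, 55).
Total: 5.

5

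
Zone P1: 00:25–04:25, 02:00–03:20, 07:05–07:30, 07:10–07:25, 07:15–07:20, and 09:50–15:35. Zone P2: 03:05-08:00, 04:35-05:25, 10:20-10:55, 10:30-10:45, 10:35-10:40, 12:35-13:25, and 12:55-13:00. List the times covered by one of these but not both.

First set merges to 00:25-04:25, 07:05-07:30, 09:50-15:35.
Second set merges to 03:05-08:00, 10:20-10:55, 12:35-13:25.
A \ B = 00:25-03:05, 09:50-10:20, 10:55-12:35, 13:25-15:35.
B \ A = 04:25-07:05, 07:30-08:00.
Union of the two gives the symmetric difference.

00:25-03:05, 04:25-07:05, 07:30-08:00, 09:50-10:20, 10:55-12:35, 13:25-15:35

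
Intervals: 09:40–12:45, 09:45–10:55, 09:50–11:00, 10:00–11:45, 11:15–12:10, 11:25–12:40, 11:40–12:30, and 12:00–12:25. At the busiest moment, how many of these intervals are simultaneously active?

At 11:40, 5 of the intervals are simultaneously active.
No point has more.

5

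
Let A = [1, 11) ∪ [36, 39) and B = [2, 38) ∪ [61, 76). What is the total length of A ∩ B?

A ∩ B = [2, 11), [36, 38).
Total: 9 + 2 = 11.

11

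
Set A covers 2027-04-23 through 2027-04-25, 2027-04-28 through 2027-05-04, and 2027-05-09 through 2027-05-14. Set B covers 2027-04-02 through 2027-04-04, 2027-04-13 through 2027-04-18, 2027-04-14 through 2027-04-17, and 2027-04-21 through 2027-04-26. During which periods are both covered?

2027-04-23 through 2027-04-25

Second set merges to 2027-04-02 through 2027-04-04, 2027-04-13 through 2027-04-18, 2027-04-21 through 2027-04-26.
2027-04-23 through 2027-04-25 overlaps B on 2027-04-23 through 2027-04-25.
2027-04-28 through 2027-05-04 falls entirely outside B.
2027-05-09 through 2027-05-14 falls entirely outside B.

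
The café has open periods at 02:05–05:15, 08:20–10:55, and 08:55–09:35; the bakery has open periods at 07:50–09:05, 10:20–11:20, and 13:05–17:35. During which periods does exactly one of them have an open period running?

A, merged: 02:05–05:15, 08:20–10:55.
A but not B: 02:05–05:15, 09:05–10:20.
B but not A: 07:50–08:20, 10:55–11:20, 13:05–17:35.
Combining gives A △ B.

02:05–05:15, 07:50–08:20, 09:05–10:20, 10:55–11:20, 13:05–17:35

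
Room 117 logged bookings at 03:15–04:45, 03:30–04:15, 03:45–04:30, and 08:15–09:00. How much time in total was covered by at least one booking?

2 h 15 min

Merged: 03:15–04:45, 08:15–09:00.
Lengths: 1 h 30 min + 45 min = 2 h 15 min.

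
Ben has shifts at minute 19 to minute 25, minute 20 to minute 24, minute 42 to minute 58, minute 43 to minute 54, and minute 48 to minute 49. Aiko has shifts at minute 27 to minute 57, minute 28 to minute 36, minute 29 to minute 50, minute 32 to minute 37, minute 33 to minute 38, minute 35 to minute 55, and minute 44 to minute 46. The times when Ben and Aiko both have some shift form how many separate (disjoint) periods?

A, merged: minute 19 to minute 25, minute 42 to minute 58.
B, merged: minute 27 to minute 57.
A ∩ B = minute 42 to minute 57.
That is 1 disjoint piece.

1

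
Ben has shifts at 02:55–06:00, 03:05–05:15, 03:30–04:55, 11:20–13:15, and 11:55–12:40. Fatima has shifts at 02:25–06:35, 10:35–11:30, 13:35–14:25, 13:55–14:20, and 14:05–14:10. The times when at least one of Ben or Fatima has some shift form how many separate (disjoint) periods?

Merge the first list: 02:55–06:00, 11:20–13:15.
Merge the second list: 02:25–06:35, 10:35–11:30, 13:35–14:25.
A ∪ B = 02:25–06:35, 10:35–13:15, 13:35–14:25.
That is 3 disjoint pieces.

3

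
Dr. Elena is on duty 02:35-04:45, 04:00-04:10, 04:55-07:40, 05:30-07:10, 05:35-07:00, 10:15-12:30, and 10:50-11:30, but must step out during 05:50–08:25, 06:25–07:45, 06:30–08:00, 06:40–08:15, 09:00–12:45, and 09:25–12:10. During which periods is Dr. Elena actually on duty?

Merge the first list: 02:35–04:45, 04:55–07:40, 10:15–12:30.
Merge the second list: 05:50–08:25, 09:00–12:45.
02:35–04:45 is untouched.
04:55–07:40 with B removed leaves 04:55–05:50.
10:15–12:30 lies entirely inside B → drops out.

02:35–04:45, 04:55–05:50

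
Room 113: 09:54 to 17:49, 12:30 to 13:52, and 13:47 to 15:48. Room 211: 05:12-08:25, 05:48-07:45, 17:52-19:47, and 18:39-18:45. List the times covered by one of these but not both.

05:12-08:25, 09:54-17:49, 17:52-19:47

First set merges to 09:54-17:49.
Second set merges to 05:12-08:25, 17:52-19:47.
A but not B: 09:54-17:49.
B but not A: 05:12-08:25, 17:52-19:47.
Combining gives A △ B.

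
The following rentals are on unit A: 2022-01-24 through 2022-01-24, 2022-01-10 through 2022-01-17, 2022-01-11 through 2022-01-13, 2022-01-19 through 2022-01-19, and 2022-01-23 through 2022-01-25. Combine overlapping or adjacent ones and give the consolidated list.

2022-01-10 through 2022-01-17, 2022-01-19 through 2022-01-19, 2022-01-23 through 2022-01-25

Sort by start: 2022-01-10 through 2022-01-17, 2022-01-11 through 2022-01-13, 2022-01-19 through 2022-01-19, 2022-01-23 through 2022-01-25, 2022-01-24 through 2022-01-24.
2022-01-11 through 2022-01-13 overlaps/touches 2022-01-10 through 2022-01-17 → extend to 2022-01-10 through 2022-01-17.
2022-01-19 through 2022-01-19 is disjoint → start new block.
2022-01-23 through 2022-01-25 is disjoint → start new block.
2022-01-24 through 2022-01-24 overlaps/touches 2022-01-23 through 2022-01-25 → extend to 2022-01-23 through 2022-01-25.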